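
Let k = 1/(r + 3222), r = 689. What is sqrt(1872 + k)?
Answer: sqrt(28633968023)/3911 ≈ 43.267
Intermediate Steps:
k = 1/3911 (k = 1/(689 + 3222) = 1/3911 ≈ 0.00025569)
sqrt(1872 + k) = sqrt(1872 + 1/3911) = sqrt(7321393/3911) = sqrt(28633968023)/3911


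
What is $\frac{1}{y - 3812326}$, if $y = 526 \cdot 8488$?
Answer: $\frac{1}{652362} \approx 1.5329 \cdot 10^{-6}$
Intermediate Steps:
$y = 4464688$
$\frac{1}{y - 3812326} = \frac{1}{4464688 - 3812326} = \frac{1}{652362}$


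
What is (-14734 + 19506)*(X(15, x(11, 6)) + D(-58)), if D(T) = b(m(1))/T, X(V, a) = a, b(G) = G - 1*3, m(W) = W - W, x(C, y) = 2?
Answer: 283934/29 ≈ 9790.8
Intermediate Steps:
m(W) = 0
b(G) = -3 + G (b(G) = G - 3 = -3 + G)
D(T) = -3/T (D(T) = (-3 + 0)/T = -3/T)
(-14734 + 19506)*(X(15, x(11, 6)) + D(-58)) = (-14734 + 19506)*(2 - 3/(-58)) = 4772*(2 - 3*(-1/58)) = 4772*(2 + 3/58) = 4772*(119/58) = 283934/29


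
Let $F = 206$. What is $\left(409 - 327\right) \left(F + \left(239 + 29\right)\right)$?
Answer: $38868$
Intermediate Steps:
$\left(409 - 327\right) \left(F + \left(239 + 29\right)\right) = \left(409 - 327\right) \left(206 + \left(239 + 29\right)\right) = 82 \left(206 + 268\right) = 82 \cdot 474 = 38868$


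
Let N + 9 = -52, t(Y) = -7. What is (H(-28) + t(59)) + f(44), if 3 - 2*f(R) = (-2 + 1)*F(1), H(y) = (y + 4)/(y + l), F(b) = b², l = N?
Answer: -421/89 ≈ -4.7303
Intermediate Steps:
N = -61 (N = -9 - 52 = -61)
l = -61
H(y) = (4 + y)/(-61 + y) (H(y) = (y + 4)/(y - 61) = (4 + y)/(-61 + y))
f(R) = 2 (f(R) = 3/2 - (-2 + 1)*1²/2 = 3/2 - (-1)/2 = 3/2 - ½*(-1) = 3/2 + ½ = 2)
(H(-28) + t(59)) + f(44) = ((4 - 28)/(-61 - 28) - 7) + 2 = (-24/(-89) - 7) + 2 = (-1/89*(-24) - 7) + 2 = (24/89 - 7) + 2 = -599/89 + 2 = -421/89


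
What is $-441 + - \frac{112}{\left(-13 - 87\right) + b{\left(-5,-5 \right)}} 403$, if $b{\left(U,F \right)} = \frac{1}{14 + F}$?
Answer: $\frac{315}{29} \approx 10.862$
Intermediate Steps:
$-441 + - \frac{112}{\left(-13 - 87\right) + b{\left(-5,-5 \right)}} 403 = -441 + - \frac{112}{\left(-13 - 87\right) + \frac{1}{14 - 5}} \cdot 403 = -441 + - \frac{112}{-100 + \frac{1}{9}} \cdot 403 = -441 + - \frac{112}{- \frac{899}{9}} \cdot 403 = -441 + \left(-112\right) \left(- \frac{9}{899}\right) 403 = -441 + \frac{1008}{899} \cdot 403 = -441 + \frac{13104}{29} = \frac{315}{29}$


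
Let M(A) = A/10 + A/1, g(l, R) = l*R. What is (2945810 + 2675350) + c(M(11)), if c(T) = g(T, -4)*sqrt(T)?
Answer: 5621160 - 1331*sqrt(10)/25 ≈ 5.6210e+6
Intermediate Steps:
g(l, R) = R*l
M(A) = 11*A/10 (M(A) = A*(1/10) + A*1 = A/10 + A = 11*A/10)
c(T) = -4*T**(3/2) (c(T) = (-4*T)*sqrt(T) = -4*T**(3/2))
(2945810 + 2675350) + c(M(11)) = (2945810 + 2675350) - 4*1331*sqrt(10)/100 = 5621160 - 1331*sqrt(10)/25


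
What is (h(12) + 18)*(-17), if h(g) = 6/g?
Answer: -629/2 ≈ -314.50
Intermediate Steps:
(h(12) + 18)*(-17) = (6/12 + 18)*(-17) = (6*(1/12) + 18)*(-17) = (1/2 + 18)*(-17) = (37/2)*(-17) = -629/2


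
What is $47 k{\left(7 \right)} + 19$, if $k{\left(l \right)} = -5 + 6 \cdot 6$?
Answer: $1476$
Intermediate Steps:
$k{\left(l \right)} = 31$ ($k{\left(l \right)} = -5 + 36 = 31$)
$47 k{\left(7 \right)} + 19 = 47 \cdot 31 + 19 = 1457 + 19 = 1476$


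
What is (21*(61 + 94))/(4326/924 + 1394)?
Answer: 23870/10257 ≈ 2.3272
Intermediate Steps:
(21*(61 + 94))/(4326/924 + 1394) = (21*155)/(4326*(1/924) + 1394) = 3255/(103/22 + 1394) = 3255/(30771/22) = 3255*(22/30771) = 23870/10257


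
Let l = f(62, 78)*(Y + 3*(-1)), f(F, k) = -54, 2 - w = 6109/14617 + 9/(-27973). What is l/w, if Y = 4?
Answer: -11039796207/323503589 ≈ -34.126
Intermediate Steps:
w = 647007178/408881341 (w = 2 - (6109/14617 + 9/(-27973)) = 2 - (6109*(1/14617) + 9*(-1/27973)) = 2 - (6109/14617 - 9/27973) = 2 - 1*170755504/408881341 = 2 - 170755504/408881341 = 647007178/408881341 ≈ 1.5824)
l = -54 (l = -54*(4 + 3*(-1)) = -54*(4 - 3) = -54*1 = -54)
l/w = -54/647007178/408881341 = -54*408881341/647007178 = -11039796207/323503589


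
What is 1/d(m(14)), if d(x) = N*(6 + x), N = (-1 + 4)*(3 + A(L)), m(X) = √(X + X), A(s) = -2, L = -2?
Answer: ¼ - √7/12 ≈ 0.029521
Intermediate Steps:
m(X) = √2*√X (m(X) = √(2*X) = √2*√X)
N = 3 (N = (-1 + 4)*(3 - 2) = 3*1 = 3)
d(x) = 18 + 3*x (d(x) = 3*(6 + x) = 18 + 3*x)
1/d(m(14)) = 1/(18 + 3*(√2*√14)) = 1/(18 + 3*(2*√7)) = 1/(18 + 6*√7)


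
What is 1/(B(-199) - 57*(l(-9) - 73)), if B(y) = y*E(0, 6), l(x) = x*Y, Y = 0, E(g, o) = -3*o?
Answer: 1/7743 ≈ 0.00012915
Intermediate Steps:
l(x) = 0 (l(x) = x*0 = 0)
B(y) = -18*y (B(y) = y*(-3*6) = y*(-18) = -18*y)
1/(B(-199) - 57*(l(-9) - 73)) = 1/(-18*(-199) - 57*(0 - 73)) = 1/(3582 - 57*(-73)) = 1/(3582 + 4161) = 1/7743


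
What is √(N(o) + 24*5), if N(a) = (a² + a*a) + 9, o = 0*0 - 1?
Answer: √131 ≈ 11.446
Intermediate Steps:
o = -1 (o = 0 - 1 = -1)
N(a) = 9 + 2*a² (N(a) = (a² + a²) + 9 = 2*a² + 9 = 9 + 2*a²)
√(N(o) + 24*5) = √((9 + 2*(-1)²) + 24*5) = √((9 + 2*1) + 120) = √((9 + 2) + 120) = √(11 + 120) = √131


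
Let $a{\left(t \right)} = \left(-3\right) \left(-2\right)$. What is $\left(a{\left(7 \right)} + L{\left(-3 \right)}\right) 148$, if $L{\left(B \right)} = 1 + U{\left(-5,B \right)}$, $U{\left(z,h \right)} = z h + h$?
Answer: $2812$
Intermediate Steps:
$a{\left(t \right)} = 6$
$U{\left(z,h \right)} = h + h z$ ($U{\left(z,h \right)} = h z + h = h + h z$)
$L{\left(B \right)} = 1 - 4 B$ ($L{\left(B \right)} = 1 + B \left(1 - 5\right) = 1 + B \left(-4\right) = 1 - 4 B$)
$\left(a{\left(7 \right)} + L{\left(-3 \right)}\right) 148 = \left(6 + \left(1 - -12\right)\right) 148 = \left(6 + \left(1 + 12\right)\right) 148 = \left(6 + 13\right) 148 = 19 \cdot 148 = 2812$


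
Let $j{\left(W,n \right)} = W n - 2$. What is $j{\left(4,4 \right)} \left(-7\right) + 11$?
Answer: $-87$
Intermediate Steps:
$j{\left(W,n \right)} = -2 + W n$
$j{\left(4,4 \right)} \left(-7\right) + 11 = \left(-2 + 4 \cdot 4\right) \left(-7\right) + 11 = \left(-2 + 16\right) \left(-7\right) + 11 = 14 \left(-7\right) + 11 = -98 + 11 = -87$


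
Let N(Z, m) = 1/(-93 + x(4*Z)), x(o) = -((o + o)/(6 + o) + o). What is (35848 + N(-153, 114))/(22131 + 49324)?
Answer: 1871803421/3731022825 ≈ 0.50169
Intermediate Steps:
x(o) = -o - 2*o/(6 + o) (x(o) = -((2*o)/(6 + o) + o) = -(2*o/(6 + o) + o) = -(o + 2*o/(6 + o)) = -o - 2*o/(6 + o))
N(Z, m) = 1/(-93 - 4*Z*(8 + 4*Z)/(6 + 4*Z))
(35848 + N(-153, 114))/(22131 + 49324) = (35848 + (-3 - 2*(-153))/(279 + 8*(-153)² + 202*(-153)))/(22131 + 49324) = (35848 + (-3 + 306)/(279 + 8*23409 - 30906))/71455 = (35848 + 303/(279 + 187272 - 30906))*(1/71455) = (35848 + 303/156645)*(1/71455) = (35848 + (1/156645)*303)*(1/71455) = (35848 + 101/52215)*(1/71455) = (1871803421/52215)*(1/71455) = 1871803421/3731022825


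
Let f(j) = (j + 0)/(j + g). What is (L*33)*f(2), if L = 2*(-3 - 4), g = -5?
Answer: 308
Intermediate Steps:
f(j) = j/(-5 + j) (f(j) = (j + 0)/(j - 5) = j/(-5 + j))
L = -14 (L = 2*(-7) = -14)
(L*33)*f(2) = (-14*33)*(2/(-5 + 2)) = -924/(-3) = -924*(-1)/3 = -462*(-2/3) = 308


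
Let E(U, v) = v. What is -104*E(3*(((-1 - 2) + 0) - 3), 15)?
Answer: -1560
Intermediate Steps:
-104*E(3*(((-1 - 2) + 0) - 3), 15) = -104*15 = -1560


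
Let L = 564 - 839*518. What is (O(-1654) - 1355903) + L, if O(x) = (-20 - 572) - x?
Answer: -1788879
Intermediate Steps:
O(x) = -592 - x
L = -434038 (L = 564 - 434602 = -434038)
(O(-1654) - 1355903) + L = ((-592 - 1*(-1654)) - 1355903) - 434038 = ((-592 + 1654) - 1355903) - 434038 = (1062 - 1355903) - 434038 = -1354841 - 434038 = -1788879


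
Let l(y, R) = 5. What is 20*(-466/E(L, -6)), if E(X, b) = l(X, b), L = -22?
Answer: -1864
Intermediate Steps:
E(X, b) = 5
20*(-466/E(L, -6)) = 20*(-466/5) = -1864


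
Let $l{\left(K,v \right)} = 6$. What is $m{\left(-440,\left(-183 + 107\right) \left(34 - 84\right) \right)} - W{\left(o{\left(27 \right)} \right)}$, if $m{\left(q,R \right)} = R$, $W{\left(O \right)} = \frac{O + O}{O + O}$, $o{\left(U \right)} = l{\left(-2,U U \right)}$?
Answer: $3799$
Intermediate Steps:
$o{\left(U \right)} = 6$
$W{\left(O \right)} = 1$ ($W{\left(O \right)} = \frac{2 O}{2 O} = 2 O \frac{1}{2 O} = 1$)
$m{\left(-440,\left(-183 + 107\right) \left(34 - 84\right) \right)} - W{\left(o{\left(27 \right)} \right)} = \left(-183 + 107\right) \left(34 - 84\right) - 1 = \left(-76\right) \left(-50\right) - 1 = 3800 - 1 = 3799$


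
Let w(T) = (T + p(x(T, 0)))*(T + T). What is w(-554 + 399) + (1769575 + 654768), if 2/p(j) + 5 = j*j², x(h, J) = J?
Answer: 2472517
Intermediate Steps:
p(j) = 2/(-5 + j³) (p(j) = 2/(-5 + j*j²) = 2/(-5 + j³))
w(T) = 2*T*(-⅖ + T) (w(T) = (T + 2/(-5 + 0³))*(T + T) = (T + 2/(-5 + 0))*(2*T) = (T + 2/(-5))*(2*T) = (T + 2*(-⅕))*(2*T) = (T - ⅖)*(2*T) = (-⅖ + T)*(2*T) = 2*T*(-⅖ + T))
w(-554 + 399) + (1769575 + 654768) = 2*(-554 + 399)*(-2 + 5*(-554 + 399))/5 + (1769575 + 654768) = (⅖)*(-155)*(-2 + 5*(-155)) + 2424343 = (⅖)*(-155)*(-2 - 775) + 2424343 = (⅖)*(-155)*(-777) + 2424343 = 48174 + 2424343 = 2472517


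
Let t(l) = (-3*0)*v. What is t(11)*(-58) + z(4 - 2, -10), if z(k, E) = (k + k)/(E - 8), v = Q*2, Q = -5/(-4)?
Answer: -2/9 ≈ -0.22222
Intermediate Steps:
Q = 5/4 (Q = -5*(-¼) = 5/4 ≈ 1.2500)
v = 5/2 (v = (5/4)*2 = 5/2 ≈ 2.5000)
z(k, E) = 2*k/(-8 + E) (z(k, E) = (2*k)/(-8 + E) = 2*k/(-8 + E))
t(l) = 0 (t(l) = -3*0*(5/2) = 0*(5/2) = 0)
t(11)*(-58) + z(4 - 2, -10) = 0*(-58) + 2*(4 - 2)/(-8 - 10) = 0 + 2*2/(-18) = 0 + 2*2*(-1/18) = 0 - 2/9 = -2/9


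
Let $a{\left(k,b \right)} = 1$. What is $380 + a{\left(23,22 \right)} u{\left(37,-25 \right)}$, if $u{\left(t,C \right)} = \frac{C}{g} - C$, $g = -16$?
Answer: $\frac{6505}{16} \approx 406.56$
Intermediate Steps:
$u{\left(t,C \right)} = - \frac{17 C}{16}$ ($u{\left(t,C \right)} = \frac{C}{-16} - C = C \left(- \frac{1}{16}\right) - C = - \frac{C}{16} - C = - \frac{17 C}{16}$)
$380 + a{\left(23,22 \right)} u{\left(37,-25 \right)} = 380 + 1 \left(\left(- \frac{17}{16}\right) \left(-25\right)\right) = 380 + 1 \cdot \frac{425}{16} = 380 + \frac{425}{16} = \frac{6505}{16}$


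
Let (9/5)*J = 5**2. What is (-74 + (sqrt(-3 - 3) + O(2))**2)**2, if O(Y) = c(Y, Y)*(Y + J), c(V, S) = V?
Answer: 5513488432/6561 + 86161504*I*sqrt(6)/729 ≈ 8.4034e+5 + 2.8951e+5*I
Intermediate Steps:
J = 125/9 (J = (5/9)*5**2 = (5/9)*25 = 125/9 ≈ 13.889)
O(Y) = Y*(125/9 + Y) (O(Y) = Y*(Y + 125/9) = Y*(125/9 + Y))
(-74 + (sqrt(-3 - 3) + O(2))**2)**2 = (-74 + (sqrt(-3 - 3) + (1/9)*2*(125 + 9*2))**2)**2 = (-74 + (sqrt(-6) + (1/9)*2*(125 + 18))**2)**2 = (-74 + (I*sqrt(6) + (1/9)*2*143)**2)**2 = (-74 + (I*sqrt(6) + 286/9)**2)**2 = (-74 + (286/9 + I*sqrt(6))**2)**2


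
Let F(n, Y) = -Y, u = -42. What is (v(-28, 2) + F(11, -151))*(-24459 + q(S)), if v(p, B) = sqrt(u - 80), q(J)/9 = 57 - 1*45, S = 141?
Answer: -3677001 - 24351*I*sqrt(122) ≈ -3.677e+6 - 2.6897e+5*I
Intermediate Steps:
q(J) = 108 (q(J) = 9*(57 - 1*45) = 9*(57 - 45) = 9*12 = 108)
v(p, B) = I*sqrt(122) (v(p, B) = sqrt(-42 - 80) = sqrt(-122) = I*sqrt(122))
(v(-28, 2) + F(11, -151))*(-24459 + q(S)) = (I*sqrt(122) - 1*(-151))*(-24459 + 108) = (I*sqrt(122) + 151)*(-24351) = (151 + I*sqrt(122))*(-24351) = -3677001 - 24351*I*sqrt(122)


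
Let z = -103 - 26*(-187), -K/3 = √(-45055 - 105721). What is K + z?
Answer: 4759 - 6*I*√37694 ≈ 4759.0 - 1164.9*I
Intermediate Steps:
K = -6*I*√37694 (K = -3*√(-45055 - 105721) = -6*I*√37694 ≈ -1164.9*I)
z = 4759 (z = -103 + 4862 = 4759)
K + z = -6*I*√37694 + 4759 = 4759 - 6*I*√37694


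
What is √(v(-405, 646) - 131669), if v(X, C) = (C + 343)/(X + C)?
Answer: 2*I*√1911807210/241 ≈ 362.86*I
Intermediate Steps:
v(X, C) = (343 + C)/(C + X)
√(v(-405, 646) - 131669) = √((343 + 646)/(646 - 405) - 131669) = √(989/241 - 131669) = √(-31731240/241) = 2*I*√1911807210/241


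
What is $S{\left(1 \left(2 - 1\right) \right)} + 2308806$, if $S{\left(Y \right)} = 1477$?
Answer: $2310283$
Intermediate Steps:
$S{\left(1 \left(2 - 1\right) \right)} + 2308806 = 1477 + 2308806 = 2310283$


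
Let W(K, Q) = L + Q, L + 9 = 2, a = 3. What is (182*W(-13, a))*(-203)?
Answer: 147784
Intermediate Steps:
L = -7 (L = -9 + 2 = -7)
W(K, Q) = -7 + Q
(182*W(-13, a))*(-203) = (182*(-7 + 3))*(-203) = (182*(-4))*(-203) = -728*(-203) = 147784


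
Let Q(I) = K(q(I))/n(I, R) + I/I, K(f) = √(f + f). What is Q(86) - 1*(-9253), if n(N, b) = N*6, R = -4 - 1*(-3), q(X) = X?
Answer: 9254 + √43/258 ≈ 9254.0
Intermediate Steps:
R = -1 (R = -4 + 3 = -1)
n(N, b) = 6*N
K(f) = √2*√f (K(f) = √(2*f) = √2*√f)
Q(I) = 1 + √2/(6*√I) (Q(I) = (√2*√I)/((6*I)) + I/I = (√2*√I)*(1/(6*I)) + 1 = √2/(6*√I) + 1 = 1 + √2/(6*√I))
Q(86) - 1*(-9253) = (1 + √2/(6*√86)) - 1*(-9253) = (1 + √2*(√86/86)/6) + 9253 = (1 + √43/258) + 9253 = 9254 + √43/258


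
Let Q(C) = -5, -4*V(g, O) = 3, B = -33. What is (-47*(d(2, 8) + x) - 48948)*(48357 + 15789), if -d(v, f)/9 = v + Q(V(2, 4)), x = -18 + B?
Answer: -3067461720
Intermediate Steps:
V(g, O) = -3/4 (V(g, O) = -1/4*3 = -3/4)
x = -51 (x = -18 - 33 = -51)
d(v, f) = 45 - 9*v (d(v, f) = -9*(v - 5) = -9*(-5 + v) = 45 - 9*v)
(-47*(d(2, 8) + x) - 48948)*(48357 + 15789) = (-47*((45 - 9*2) - 51) - 48948)*(48357 + 15789) = (-47*((45 - 18) - 51) - 48948)*64146 = (-47*(27 - 51) - 48948)*64146 = (-47*(-24) - 48948)*64146 = (1128 - 48948)*64146 = -47820*64146 = -3067461720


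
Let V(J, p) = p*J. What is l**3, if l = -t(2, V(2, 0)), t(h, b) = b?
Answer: 0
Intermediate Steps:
V(J, p) = J*p
l = 0 (l = -2*0 = -1*0 = 0)
l**3 = 0**3 = 0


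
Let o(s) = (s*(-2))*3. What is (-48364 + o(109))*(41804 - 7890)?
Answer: -1662396452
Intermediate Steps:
o(s) = -6*s (o(s) = -2*s*3 = -6*s)
(-48364 + o(109))*(41804 - 7890) = (-48364 - 6*109)*(41804 - 7890) = (-48364 - 654)*33914 = -49018*33914 = -1662396452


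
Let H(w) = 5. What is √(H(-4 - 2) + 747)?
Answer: 4*√47 ≈ 27.423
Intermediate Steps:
√(H(-4 - 2) + 747) = √(5 + 747) = √752 = 4*√47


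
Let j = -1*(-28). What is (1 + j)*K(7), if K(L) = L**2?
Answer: 1421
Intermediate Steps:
j = 28
(1 + j)*K(7) = (1 + 28)*7**2 = 29*49 = 1421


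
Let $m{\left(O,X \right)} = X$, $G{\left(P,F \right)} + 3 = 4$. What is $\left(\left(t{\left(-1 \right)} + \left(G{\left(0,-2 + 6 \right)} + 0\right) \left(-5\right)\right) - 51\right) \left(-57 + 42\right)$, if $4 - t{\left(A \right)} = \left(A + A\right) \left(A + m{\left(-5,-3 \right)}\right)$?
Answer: $900$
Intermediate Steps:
$G{\left(P,F \right)} = 1$ ($G{\left(P,F \right)} = -3 + 4 = 1$)
$t{\left(A \right)} = 4 - 2 A \left(-3 + A\right)$ ($t{\left(A \right)} = 4 - \left(A + A\right) \left(A - 3\right) = 4 - 2 A \left(-3 + A\right)$)
$\left(\left(t{\left(-1 \right)} + \left(G{\left(0,-2 + 6 \right)} + 0\right) \left(-5\right)\right) - 51\right) \left(-57 + 42\right) = \left(\left(\left(4 - 2 \left(-1\right)^{2} + 6 \left(-1\right)\right) + \left(1 + 0\right) \left(-5\right)\right) - 51\right) \left(-57 + 42\right) = \left(\left(\left(4 - 2 - 6\right) + 1 \left(-5\right)\right) - 51\right) \left(-15\right) = \left(\left(\left(4 - 2 - 6\right) - 5\right) - 51\right) \left(-15\right) = \left(\left(-4 - 5\right) - 51\right) \left(-15\right) = \left(-9 - 51\right) \left(-15\right) = \left(-60\right) \left(-15\right) = 900$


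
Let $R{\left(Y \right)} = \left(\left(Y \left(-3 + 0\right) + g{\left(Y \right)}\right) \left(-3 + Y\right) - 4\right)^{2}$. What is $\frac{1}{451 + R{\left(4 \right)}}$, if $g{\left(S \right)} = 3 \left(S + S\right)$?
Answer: $\frac{1}{515} \approx 0.0019417$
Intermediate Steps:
$g{\left(S \right)} = 6 S$ ($g{\left(S \right)} = 3 \cdot 2 S = 6 S$)
$R{\left(Y \right)} = \left(-4 + 3 Y \left(-3 + Y\right)\right)^{2}$ ($R{\left(Y \right)} = \left(\left(Y \left(-3 + 0\right) + 6 Y\right) \left(-3 + Y\right) - 4\right)^{2} = \left(\left(Y \left(-3\right) + 6 Y\right) \left(-3 + Y\right) - 4\right)^{2} = \left(\left(- 3 Y + 6 Y\right) \left(-3 + Y\right) - 4\right)^{2} = \left(3 Y \left(-3 + Y\right) - 4\right)^{2} = \left(-4 + 3 Y \left(-3 + Y\right)\right)^{2}$)
$\frac{1}{451 + R{\left(4 \right)}} = \frac{1}{451 + \left(4 - 3 \cdot 4^{2} + 9 \cdot 4\right)^{2}} = \frac{1}{451 + \left(4 - 48 + 36\right)^{2}} = \frac{1}{451 + \left(-8\right)^{2}} = \frac{1}{451 + 64} = \frac{1}{515}$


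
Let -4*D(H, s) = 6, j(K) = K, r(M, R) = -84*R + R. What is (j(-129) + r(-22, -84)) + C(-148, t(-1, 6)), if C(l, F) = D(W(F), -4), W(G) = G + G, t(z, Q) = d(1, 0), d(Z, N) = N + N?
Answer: 13683/2 ≈ 6841.5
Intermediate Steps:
d(Z, N) = 2*N
r(M, R) = -83*R
t(z, Q) = 0 (t(z, Q) = 2*0 = 0)
W(G) = 2*G
D(H, s) = -3/2 (D(H, s) = -1/4*6 = -3/2)
C(l, F) = -3/2
(j(-129) + r(-22, -84)) + C(-148, t(-1, 6)) = (-129 - 83*(-84)) - 3/2 = (-129 + 6972) - 3/2 = 6843 - 3/2 = 13683/2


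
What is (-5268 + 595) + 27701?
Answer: 23028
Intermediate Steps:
(-5268 + 595) + 27701 = -4673 + 27701 = 23028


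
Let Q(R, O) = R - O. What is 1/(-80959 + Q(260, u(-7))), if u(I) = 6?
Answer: -1/80705 ≈ -1.2391e-5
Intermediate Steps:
1/(-80959 + Q(260, u(-7))) = 1/(-80959 + (260 - 1*6)) = 1/(-80959 + (260 - 6)) = 1/(-80959 + 254) = 1/(-80705) = -1/80705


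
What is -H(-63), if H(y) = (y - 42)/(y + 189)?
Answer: 5/6 ≈ 0.83333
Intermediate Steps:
H(y) = (-42 + y)/(189 + y)
-H(-63) = -(-42 - 63)/(189 - 63) = -(-105)/126 = -1*(-5/6) = 5/6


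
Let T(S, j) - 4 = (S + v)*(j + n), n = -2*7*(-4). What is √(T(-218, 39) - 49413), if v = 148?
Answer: I*√56059 ≈ 236.77*I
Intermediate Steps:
n = 56 (n = -14*(-4) = 56)
T(S, j) = 4 + (56 + j)*(148 + S) (T(S, j) = 4 + (S + 148)*(j + 56) = 4 + (148 + S)*(56 + j) = 4 + (56 + j)*(148 + S))
√(T(-218, 39) - 49413) = √((8292 + 56*(-218) + 148*39 - 218*39) - 49413) = √((8292 - 12208 + 5772 - 8502) - 49413) = √(-6646 - 49413) = √(-56059) = I*√56059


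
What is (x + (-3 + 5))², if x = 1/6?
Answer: 169/36 ≈ 4.6944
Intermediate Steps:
x = ⅙ ≈ 0.16667
(x + (-3 + 5))² = (⅙ + (-3 + 5))² = (⅙ + 2)² = (13/6)² = 169/36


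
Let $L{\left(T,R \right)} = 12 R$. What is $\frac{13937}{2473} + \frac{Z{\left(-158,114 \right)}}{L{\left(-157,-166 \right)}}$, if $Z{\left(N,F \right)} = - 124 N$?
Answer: $- \frac{2586064}{615777} \approx -4.1997$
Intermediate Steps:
$\frac{13937}{2473} + \frac{Z{\left(-158,114 \right)}}{L{\left(-157,-166 \right)}} = \frac{13937}{2473} + \frac{\left(-124\right) \left(-158\right)}{12 \left(-166\right)} = 13937 \cdot \frac{1}{2473} + \frac{19592}{-1992} = \frac{13937}{2473} + 19592 \left(- \frac{1}{1992}\right) = \frac{13937}{2473} - \frac{2449}{249} = - \frac{2586064}{615777}$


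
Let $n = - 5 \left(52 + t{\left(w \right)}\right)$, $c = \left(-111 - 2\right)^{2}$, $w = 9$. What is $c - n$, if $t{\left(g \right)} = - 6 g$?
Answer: $12759$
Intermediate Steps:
$c = 12769$ ($c = \left(-113\right)^{2} = 12769$)
$n = 10$ ($n = - 5 \left(52 - 54\right) = \left(-5\right) \left(-2\right) = 10$)
$c - n = 12769 - 10 = 12759$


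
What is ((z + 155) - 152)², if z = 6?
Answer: 81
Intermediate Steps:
((z + 155) - 152)² = ((6 + 155) - 152)² = (161 - 152)² = 9² = 81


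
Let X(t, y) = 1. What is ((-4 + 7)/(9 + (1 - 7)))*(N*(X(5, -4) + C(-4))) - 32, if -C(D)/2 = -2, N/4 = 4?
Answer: 48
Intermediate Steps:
N = 16 (N = 4*4 = 16)
C(D) = 4 (C(D) = -2*(-2) = 4)
((-4 + 7)/(9 + (1 - 7)))*(N*(X(5, -4) + C(-4))) - 32 = ((-4 + 7)/(9 + (1 - 7)))*(16*(1 + 4)) - 32 = (3/(9 - 6))*(16*5) - 32 = (3/3)*80 - 32 = (3*(⅓))*80 - 32 = 1*80 - 32 = 80 - 32 = 48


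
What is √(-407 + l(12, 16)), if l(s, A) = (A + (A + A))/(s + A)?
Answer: I*√19859/7 ≈ 20.132*I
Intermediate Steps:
l(s, A) = 3*A/(A + s) (l(s, A) = (A + 2*A)/(A + s) = (3*A)/(A + s) = 3*A/(A + s))
√(-407 + l(12, 16)) = √(-407 + 3*16/(16 + 12)) = √(-407 + 3*16/28) = √(-407 + 3*16*(1/28)) = √(-407 + 12/7) = √(-2837/7) = I*√19859/7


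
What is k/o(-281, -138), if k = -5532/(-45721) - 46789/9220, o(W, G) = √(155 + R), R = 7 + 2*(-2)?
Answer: -2088234829*√158/66604523960 ≈ -0.39410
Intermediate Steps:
R = 3 (R = 7 - 4 = 3)
o(W, G) = √158 (o(W, G) = √(155 + 3) = √158)
k = -2088234829/421547620 (k = -5532*(-1/45721) - 46789*1/9220 = 5532/45721 - 46789/9220 = -2088234829/421547620 ≈ -4.9537)
k/o(-281, -138) = -2088234829*√158/158/421547620 = -2088234829*√158/66604523960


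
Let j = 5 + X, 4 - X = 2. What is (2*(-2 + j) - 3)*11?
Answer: 77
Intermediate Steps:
X = 2 (X = 4 - 1*2 = 4 - 2 = 2)
j = 7 (j = 5 + 2 = 7)
(2*(-2 + j) - 3)*11 = (2*(-2 + 7) - 3)*11 = (2*5 - 3)*11 = (10 - 3)*11 = 7*11 = 77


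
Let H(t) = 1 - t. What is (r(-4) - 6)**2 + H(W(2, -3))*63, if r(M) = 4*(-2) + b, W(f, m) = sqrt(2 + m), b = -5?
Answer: 424 - 63*I ≈ 424.0 - 63.0*I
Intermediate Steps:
r(M) = -13 (r(M) = 4*(-2) - 5 = -8 - 5 = -13)
(r(-4) - 6)**2 + H(W(2, -3))*63 = (-13 - 6)**2 + (1 - sqrt(2 - 3))*63 = (-19)**2 + (1 - sqrt(-1))*63 = 361 + (1 - I)*63 = 361 + (63 - 63*I) = 424 - 63*I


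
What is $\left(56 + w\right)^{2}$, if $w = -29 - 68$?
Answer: $1681$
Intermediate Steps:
$w = -97$
$\left(56 + w\right)^{2} = \left(56 - 97\right)^{2} = \left(-41\right)^{2} = 1681$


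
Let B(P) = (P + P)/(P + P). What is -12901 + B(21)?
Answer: -12900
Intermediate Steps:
B(P) = 1 (B(P) = (2*P)/((2*P)) = (2*P)*(1/(2*P)) = 1)
-12901 + B(21) = -12901 + 1 = -12900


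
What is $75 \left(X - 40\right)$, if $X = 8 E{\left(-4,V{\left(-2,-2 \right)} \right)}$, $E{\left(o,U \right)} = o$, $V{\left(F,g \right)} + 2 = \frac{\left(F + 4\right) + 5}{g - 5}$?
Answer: $-5400$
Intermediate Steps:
$V{\left(F,g \right)} = -2 + \frac{9 + F}{-5 + g}$ ($V{\left(F,g \right)} = -2 + \frac{\left(F + 4\right) + 5}{g - 5} = -2 + \frac{\left(4 + F\right) + 5}{-5 + g} = -2 + \frac{9 + F}{-5 + g}$)
$X = -32$ ($X = 8 \left(-4\right) = -32$)
$75 \left(X - 40\right) = 75 \left(-32 - 40\right) = 75 \left(-72\right) = -5400$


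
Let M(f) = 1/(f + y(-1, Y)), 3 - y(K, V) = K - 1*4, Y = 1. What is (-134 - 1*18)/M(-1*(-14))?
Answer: -3344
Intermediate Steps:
y(K, V) = 7 - K (y(K, V) = 3 - (K - 1*4) = 3 - (K - 4) = 3 - (-4 + K) = 3 + (4 - K) = 7 - K)
M(f) = 1/(8 + f) (M(f) = 1/(f + (7 - 1*(-1))) = 1/(f + (7 + 1)) = 1/(f + 8) = 1/(8 + f))
(-134 - 1*18)/M(-1*(-14)) = (-134 - 1*18)/(1/(8 - 1*(-14))) = (-134 - 18)/(1/(8 + 14)) = -152/(1/22) = -152/1/22 = -152*22 = -3344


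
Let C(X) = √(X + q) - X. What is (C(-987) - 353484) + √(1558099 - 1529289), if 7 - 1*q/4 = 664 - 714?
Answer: -352497 + √28810 + I*√759 ≈ -3.5233e+5 + 27.55*I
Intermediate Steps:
q = 228 (q = 28 - 4*(664 - 714) = 28 - 4*(-50) = 28 + 200 = 228)
C(X) = √(228 + X) - X (C(X) = √(X + 228) - X = √(228 + X) - X)
(C(-987) - 353484) + √(1558099 - 1529289) = ((√(228 - 987) - 1*(-987)) - 353484) + √(1558099 - 1529289) = ((√(-759) + 987) - 353484) + √28810 = ((I*√759 + 987) - 353484) + √28810 = ((987 + I*√759) - 353484) + √28810 = (-352497 + I*√759) + √28810 = -352497 + √28810 + I*√759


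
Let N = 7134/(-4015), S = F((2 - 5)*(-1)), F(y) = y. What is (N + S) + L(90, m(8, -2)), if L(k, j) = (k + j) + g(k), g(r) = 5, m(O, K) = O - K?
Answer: 426486/4015 ≈ 106.22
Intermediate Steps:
S = 3 (S = (2 - 5)*(-1) = -3*(-1) = 3)
N = -7134/4015 (N = 7134*(-1/4015) = -7134/4015 ≈ -1.7768)
L(k, j) = 5 + j + k (L(k, j) = (k + j) + 5 = (j + k) + 5 = 5 + j + k)
(N + S) + L(90, m(8, -2)) = (-7134/4015 + 3) + (5 + (8 - 1*(-2)) + 90) = 4911/4015 + (5 + (8 + 2) + 90) = 4911/4015 + (5 + 10 + 90) = 4911/4015 + 105 = 426486/4015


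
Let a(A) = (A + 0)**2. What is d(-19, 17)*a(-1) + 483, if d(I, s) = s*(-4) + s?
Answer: 432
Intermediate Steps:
d(I, s) = -3*s (d(I, s) = -4*s + s = -3*s)
a(A) = A**2
d(-19, 17)*a(-1) + 483 = -3*17*(-1)**2 + 483 = -51*1 + 483 = -51 + 483 = 432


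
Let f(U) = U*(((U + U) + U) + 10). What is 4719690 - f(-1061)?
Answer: 1353137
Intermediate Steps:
f(U) = U*(10 + 3*U) (f(U) = U*((2*U + U) + 10) = U*(3*U + 10) = U*(10 + 3*U))
4719690 - f(-1061) = 4719690 - (-1061)*(10 + 3*(-1061)) = 4719690 - (-1061)*(10 - 3183) = 4719690 - (-1061)*(-3173) = 4719690 - 1*3366553 = 4719690 - 3366553 = 1353137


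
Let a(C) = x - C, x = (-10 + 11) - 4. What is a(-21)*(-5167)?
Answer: -93006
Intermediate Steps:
x = -3 (x = 1 - 4 = -3)
a(C) = -3 - C
a(-21)*(-5167) = (-3 - 1*(-21))*(-5167) = (-3 + 21)*(-5167) = 18*(-5167) = -93006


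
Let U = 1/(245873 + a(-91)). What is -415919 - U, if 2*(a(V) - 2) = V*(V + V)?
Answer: -105708309365/254156 ≈ -4.1592e+5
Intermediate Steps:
a(V) = 2 + V² (a(V) = 2 + (V*(V + V))/2 = 2 + (V*(2*V))/2 = 2 + (2*V²)/2 = 2 + V²)
U = 1/254156 (U = 1/(245873 + (2 + (-91)²)) = 1/(245873 + (2 + 8281)) = 1/(245873 + 8283) = 1/254156 ≈ 3.9346e-6)
-415919 - U = -415919 - 1*1/254156 = -415919 - 1/254156 = -105708309365/254156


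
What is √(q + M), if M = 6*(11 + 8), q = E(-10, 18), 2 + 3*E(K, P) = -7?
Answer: √111 ≈ 10.536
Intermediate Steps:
E(K, P) = -3 (E(K, P) = -⅔ + (⅓)*(-7) = -⅔ - 7/3 = -3)
q = -3
M = 114 (M = 6*19 = 114)
√(q + M) = √(-3 + 114) = √111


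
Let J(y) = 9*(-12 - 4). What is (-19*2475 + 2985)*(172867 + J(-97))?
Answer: -7606720920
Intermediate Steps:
J(y) = -144 (J(y) = 9*(-16) = -144)
(-19*2475 + 2985)*(172867 + J(-97)) = (-19*2475 + 2985)*(172867 - 144) = (-47025 + 2985)*172723 = -44040*172723 = -7606720920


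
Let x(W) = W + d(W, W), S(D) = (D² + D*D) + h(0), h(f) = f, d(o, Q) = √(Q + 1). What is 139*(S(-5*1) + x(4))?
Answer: 7506 + 139*√5 ≈ 7816.8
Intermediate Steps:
d(o, Q) = √(1 + Q)
S(D) = 2*D² (S(D) = (D² + D*D) + 0 = (D² + D²) + 0 = 2*D² + 0 = 2*D²)
x(W) = W + √(1 + W)
139*(S(-5*1) + x(4)) = 139*(2*(-5*1)² + (4 + √(1 + 4))) = 139*(2*(-5)² + (4 + √5)) = 139*(2*25 + (4 + √5)) = 139*(50 + (4 + √5)) = 139*(54 + √5) = 7506 + 139*√5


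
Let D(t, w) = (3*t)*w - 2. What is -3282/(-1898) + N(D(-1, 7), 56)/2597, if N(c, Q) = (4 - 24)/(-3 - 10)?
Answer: 4263137/2464553 ≈ 1.7298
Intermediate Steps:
D(t, w) = -2 + 3*t*w (D(t, w) = 3*t*w - 2 = -2 + 3*t*w)
N(c, Q) = 20/13 (N(c, Q) = -20/(-13) = -20*(-1/13) = 20/13)
-3282/(-1898) + N(D(-1, 7), 56)/2597 = -3282/(-1898) + (20/13)/2597 = -3282*(-1/1898) + (20/13)*(1/2597) = 1641/949 + 20/33761 = 4263137/2464553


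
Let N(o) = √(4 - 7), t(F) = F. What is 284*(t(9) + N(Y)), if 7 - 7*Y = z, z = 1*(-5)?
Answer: 2556 + 284*I*√3 ≈ 2556.0 + 491.9*I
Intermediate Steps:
z = -5
Y = 12/7 (Y = 1 - ⅐*(-5) = 1 + 5/7 = 12/7 ≈ 1.7143)
N(o) = I*√3 (N(o) = √(-3) = I*√3)
284*(t(9) + N(Y)) = 284*(9 + I*√3) = 2556 + 284*I*√3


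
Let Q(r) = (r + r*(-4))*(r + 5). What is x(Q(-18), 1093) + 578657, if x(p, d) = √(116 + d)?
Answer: 578657 + √1209 ≈ 5.7869e+5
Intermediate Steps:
Q(r) = -3*r*(5 + r) (Q(r) = (r - 4*r)*(5 + r) = (-3*r)*(5 + r) = -3*r*(5 + r))
x(Q(-18), 1093) + 578657 = √(116 + 1093) + 578657 = √1209 + 578657 = 578657 + √1209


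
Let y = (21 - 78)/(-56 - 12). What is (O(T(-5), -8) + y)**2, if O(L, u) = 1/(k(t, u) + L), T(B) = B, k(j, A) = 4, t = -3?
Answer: 121/4624 ≈ 0.026168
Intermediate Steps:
O(L, u) = 1/(4 + L)
y = 57/68 (y = -57/(-68) = -57*(-1/68) = 57/68 ≈ 0.83823)
(O(T(-5), -8) + y)**2 = (1/(4 - 5) + 57/68)**2 = (1/(-1) + 57/68)**2 = (-1 + 57/68)**2 = (-11/68)**2 = 121/4624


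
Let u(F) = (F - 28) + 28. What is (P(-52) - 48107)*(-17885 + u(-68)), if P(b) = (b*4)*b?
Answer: 669485323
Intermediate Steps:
P(b) = 4*b² (P(b) = (4*b)*b = 4*b²)
u(F) = F (u(F) = (-28 + F) + 28 = F)
(P(-52) - 48107)*(-17885 + u(-68)) = (4*(-52)² - 48107)*(-17885 - 68) = (4*2704 - 48107)*(-17953) = (10816 - 48107)*(-17953) = -37291*(-17953) = 669485323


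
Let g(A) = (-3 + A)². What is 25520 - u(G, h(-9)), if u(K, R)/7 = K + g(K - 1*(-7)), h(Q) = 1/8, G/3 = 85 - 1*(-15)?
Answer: -623492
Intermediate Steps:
G = 300 (G = 3*(85 - 1*(-15)) = 3*(85 + 15) = 3*100 = 300)
h(Q) = ⅛
u(K, R) = 7*K + 7*(4 + K)² (u(K, R) = 7*(K + (-3 + (K - 1*(-7)))²) = 7*(K + (-3 + (K + 7))²) = 7*(K + (-3 + (7 + K))²) = 7*(K + (4 + K)²) = 7*K + 7*(4 + K)²)
25520 - u(G, h(-9)) = 25520 - (7*300 + 7*(4 + 300)²) = 25520 - (2100 + 7*304²) = 25520 - (2100 + 7*92416) = 25520 - (2100 + 646912) = 25520 - 1*649012 = 25520 - 649012 = -623492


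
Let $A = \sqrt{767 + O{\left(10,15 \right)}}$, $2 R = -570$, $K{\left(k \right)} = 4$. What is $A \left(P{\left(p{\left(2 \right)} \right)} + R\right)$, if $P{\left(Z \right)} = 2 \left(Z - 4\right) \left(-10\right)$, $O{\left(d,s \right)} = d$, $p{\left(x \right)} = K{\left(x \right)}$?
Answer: $- 285 \sqrt{777} \approx -7944.3$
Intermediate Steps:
$p{\left(x \right)} = 4$
$R = -285$ ($R = \frac{1}{2} \left(-570\right) = -285$)
$P{\left(Z \right)} = 80 - 20 Z$ ($P{\left(Z \right)} = 2 \left(-4 + Z\right) \left(-10\right) = \left(-8 + 2 Z\right) \left(-10\right) = 80 - 20 Z$)
$A = \sqrt{777}$ ($A = \sqrt{767 + 10} = \sqrt{777} \approx 27.875$)
$A \left(P{\left(p{\left(2 \right)} \right)} + R\right) = \sqrt{777} \left(\left(80 - 80\right) - 285\right) = \sqrt{777} \left(0 - 285\right) = \sqrt{777} \left(-285\right) = - 285 \sqrt{777}$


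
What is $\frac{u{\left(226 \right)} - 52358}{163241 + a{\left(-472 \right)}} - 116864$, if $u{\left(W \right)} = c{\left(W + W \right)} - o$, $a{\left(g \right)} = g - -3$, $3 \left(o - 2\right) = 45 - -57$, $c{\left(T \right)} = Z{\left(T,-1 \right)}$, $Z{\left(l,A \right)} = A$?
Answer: $- \frac{19022239403}{162772} \approx -1.1686 \cdot 10^{5}$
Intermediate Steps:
$c{\left(T \right)} = -1$
$o = 36$ ($o = 2 + \frac{45 - -57}{3} = 2 + \frac{45 + 57}{3} = 2 + \frac{1}{3} \cdot 102 = 2 + 34 = 36$)
$a{\left(g \right)} = 3 + g$ ($a{\left(g \right)} = g + 3 = 3 + g$)
$u{\left(W \right)} = -37$ ($u{\left(W \right)} = -1 - 36 = -37$)
$\frac{u{\left(226 \right)} - 52358}{163241 + a{\left(-472 \right)}} - 116864 = \frac{-37 - 52358}{163241 + \left(3 - 472\right)} - 116864 = - \frac{52395}{163241 - 469} - 116864 = - \frac{52395}{162772} - 116864 = - \frac{19022239403}{162772}$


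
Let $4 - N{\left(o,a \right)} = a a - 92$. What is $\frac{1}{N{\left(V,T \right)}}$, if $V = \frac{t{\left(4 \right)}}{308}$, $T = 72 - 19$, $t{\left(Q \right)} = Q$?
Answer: $- \frac{1}{2713} \approx -0.0003686$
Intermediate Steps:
$T = 53$ ($T = 72 - 19 = 53$)
$V = \frac{1}{77}$ ($V = \frac{4}{308} = 4 \cdot \frac{1}{308} = \frac{1}{77} \approx 0.012987$)
$N{\left(o,a \right)} = 96 - a^{2}$ ($N{\left(o,a \right)} = 4 - \left(a a - 92\right) = 4 - \left(a^{2} - 92\right) = 4 - \left(-92 + a^{2}\right) = 96 - a^{2}$)
$\frac{1}{N{\left(V,T \right)}} = \frac{1}{96 - 53^{2}} = \frac{1}{96 - 2809} = \frac{1}{-2713} = - \frac{1}{2713}$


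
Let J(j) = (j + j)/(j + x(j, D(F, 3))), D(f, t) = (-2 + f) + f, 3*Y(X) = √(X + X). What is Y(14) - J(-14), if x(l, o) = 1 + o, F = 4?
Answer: -4 + 2*√7/3 ≈ -2.2362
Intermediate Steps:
Y(X) = √2*√X/3 (Y(X) = √(X + X)/3 = √(2*X)/3 = (√2*√X)/3 = √2*√X/3)
D(f, t) = -2 + 2*f
J(j) = 2*j/(7 + j) (J(j) = (j + j)/(j + (1 + (-2 + 2*4))) = (2*j)/(j + (1 + (-2 + 8))) = (2*j)/(j + (1 + 6)) = (2*j)/(j + 7) = (2*j)/(7 + j) = 2*j/(7 + j))
Y(14) - J(-14) = √2*√14/3 - 2*(-14)/(7 - 14) = 2*√7/3 - 2*(-14)/(-7) = 2*√7/3 - 2*(-14)*(-1)/7 = 2*√7/3 - 1*4 = 2*√7/3 - 4 = -4 + 2*√7/3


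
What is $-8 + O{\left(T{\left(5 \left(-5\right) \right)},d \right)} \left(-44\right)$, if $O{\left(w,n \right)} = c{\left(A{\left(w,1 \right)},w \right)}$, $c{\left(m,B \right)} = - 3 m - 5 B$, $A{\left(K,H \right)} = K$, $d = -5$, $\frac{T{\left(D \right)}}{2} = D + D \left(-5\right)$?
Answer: $70392$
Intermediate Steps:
$T{\left(D \right)} = - 8 D$ ($T{\left(D \right)} = 2 \left(D + D \left(-5\right)\right) = 2 \left(D - 5 D\right) = 2 \left(- 4 D\right) = - 8 D$)
$c{\left(m,B \right)} = - 5 B - 3 m$
$O{\left(w,n \right)} = - 8 w$ ($O{\left(w,n \right)} = - 5 w - 3 w = - 8 w$)
$-8 + O{\left(T{\left(5 \left(-5\right) \right)},d \right)} \left(-44\right) = -8 + - 8 \left(- 8 \cdot 5 \left(-5\right)\right) \left(-44\right) = -8 + - 8 \left(\left(-8\right) \left(-25\right)\right) \left(-44\right) = -8 + \left(-8\right) 200 \left(-44\right) = -8 - -70400 = -8 + 70400 = 70392$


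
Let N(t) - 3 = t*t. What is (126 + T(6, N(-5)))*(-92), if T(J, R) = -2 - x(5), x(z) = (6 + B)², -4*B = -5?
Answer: -26289/4 ≈ -6572.3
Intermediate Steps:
B = 5/4 (B = -¼*(-5) = 5/4 ≈ 1.2500)
x(z) = 841/16 (x(z) = (6 + 5/4)² = (29/4)² = 841/16)
N(t) = 3 + t² (N(t) = 3 + t*t = 3 + t²)
T(J, R) = -873/16 (T(J, R) = -2 - 1*841/16 = -2 - 841/16 = -873/16)
(126 + T(6, N(-5)))*(-92) = (126 - 873/16)*(-92) = (1143/16)*(-92) = -26289/4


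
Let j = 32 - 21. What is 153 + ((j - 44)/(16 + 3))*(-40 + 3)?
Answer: 4128/19 ≈ 217.26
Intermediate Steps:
j = 11
153 + ((j - 44)/(16 + 3))*(-40 + 3) = 153 + ((11 - 44)/(16 + 3))*(-40 + 3) = 153 - 33/19*(-37) = 153 + 1221/19 = 4128/19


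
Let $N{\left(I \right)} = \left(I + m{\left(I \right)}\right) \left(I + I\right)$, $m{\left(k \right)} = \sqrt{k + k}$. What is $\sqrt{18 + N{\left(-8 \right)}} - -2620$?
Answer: $2620 + \sqrt{146 - 64 i} \approx 2632.4 - 2.5895 i$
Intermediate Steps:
$m{\left(k \right)} = \sqrt{2} \sqrt{k}$ ($m{\left(k \right)} = \sqrt{2 k} = \sqrt{2} \sqrt{k}$)
$N{\left(I \right)} = 2 I \left(I + \sqrt{2} \sqrt{I}\right)$ ($N{\left(I \right)} = \left(I + \sqrt{2} \sqrt{I}\right) \left(I + I\right) = \left(I + \sqrt{2} \sqrt{I}\right) 2 I = 2 I \left(I + \sqrt{2} \sqrt{I}\right)$)
$\sqrt{18 + N{\left(-8 \right)}} - -2620 = \sqrt{18 + 2 \left(-8\right) \left(-8 + \sqrt{2} \sqrt{-8}\right)} - -2620 = \sqrt{18 + 2 \left(-8\right) \left(-8 + \sqrt{2} \cdot 2 i \sqrt{2}\right)} + 2620 = \sqrt{18 + 2 \left(-8\right) \left(-8 + 4 i\right)} + 2620 = \sqrt{18 + \left(128 - 64 i\right)} + 2620 = \sqrt{146 - 64 i} + 2620 = 2620 + \sqrt{146 - 64 i}$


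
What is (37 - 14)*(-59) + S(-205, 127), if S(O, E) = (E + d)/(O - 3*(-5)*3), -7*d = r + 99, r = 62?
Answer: -27153/20 ≈ -1357.7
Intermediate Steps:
d = -23 (d = -(62 + 99)/7 = -⅐*161 = -23)
S(O, E) = (-23 + E)/(45 + O) (S(O, E) = (E - 23)/(O - 3*(-5)*3) = (-23 + E)/(O + 15*3) = (-23 + E)/(O + 45) = (-23 + E)/(45 + O))
(37 - 14)*(-59) + S(-205, 127) = (37 - 14)*(-59) + (-23 + 127)/(45 - 205) = 23*(-59) + 104/(-160) = -1357 - 1/160*104 = -1357 - 13/20 = -27153/20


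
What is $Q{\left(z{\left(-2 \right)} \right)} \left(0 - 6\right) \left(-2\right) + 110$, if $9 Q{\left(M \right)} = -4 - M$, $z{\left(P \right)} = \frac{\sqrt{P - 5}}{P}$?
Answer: $\frac{314}{3} + \frac{2 i \sqrt{7}}{3} \approx 104.67 + 1.7638 i$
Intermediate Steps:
$z{\left(P \right)} = \frac{\sqrt{-5 + P}}{P}$
$Q{\left(M \right)} = - \frac{4}{9} - \frac{M}{9}$ ($Q{\left(M \right)} = \frac{-4 - M}{9} = - \frac{4}{9} - \frac{M}{9}$)
$Q{\left(z{\left(-2 \right)} \right)} \left(0 - 6\right) \left(-2\right) + 110 = \left(- \frac{4}{9} - \frac{\frac{1}{-2} \sqrt{-5 - 2}}{9}\right) \left(0 - 6\right) \left(-2\right) + 110 = \left(- \frac{4}{9} - \frac{\left(- \frac{1}{2}\right) \sqrt{-7}}{9}\right) \left(\left(-6\right) \left(-2\right)\right) + 110 = \left(- \frac{4}{9} - \frac{\left(- \frac{1}{2}\right) i \sqrt{7}}{9}\right) 12 + 110 = \left(- \frac{4}{9} + \frac{i \sqrt{7}}{18}\right) 12 + 110 = \left(- \frac{16}{3} + \frac{2 i \sqrt{7}}{3}\right) + 110 = \frac{314}{3} + \frac{2 i \sqrt{7}}{3}$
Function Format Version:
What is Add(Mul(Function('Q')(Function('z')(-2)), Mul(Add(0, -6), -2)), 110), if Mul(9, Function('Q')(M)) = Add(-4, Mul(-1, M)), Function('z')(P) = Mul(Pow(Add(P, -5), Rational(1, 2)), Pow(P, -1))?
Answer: Add(Rational(314, 3), Mul(Rational(2, 3), I, Pow(7, Rational(1, 2)))) ≈ Add(104.67, Mul(1.7638, I))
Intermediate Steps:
Function('z')(P) = Mul(Pow(P, -1), Pow(Add(-5, P), Rational(1, 2))) (Function('z')(P) = Mul(Pow(Add(-5, P), Rational(1, 2)), Pow(P, -1)) = Mul(Pow(P, -1), Pow(Add(-5, P), Rational(1, 2))))
Function('Q')(M) = Add(Rational(-4, 9), Mul(Rational(-1, 9), M)) (Function('Q')(M) = Mul(Rational(1, 9), Add(-4, Mul(-1, M))) = Add(Rational(-4, 9), Mul(Rational(-1, 9), M)))
Add(Mul(Function('Q')(Function('z')(-2)), Mul(Add(0, -6), -2)), 110) = Add(Mul(Add(Rational(-4, 9), Mul(Rational(-1, 9), Mul(Pow(-2, -1), Pow(Add(-5, -2), Rational(1, 2))))), Mul(Add(0, -6), -2)), 110) = Add(Mul(Add(Rational(-4, 9), Mul(Rational(-1, 9), Mul(Rational(-1, 2), Pow(-7, Rational(1, 2))))), Mul(-6, -2)), 110) = Add(Mul(Add(Rational(-4, 9), Mul(Rational(-1, 9), Mul(Rational(-1, 2), Mul(I, Pow(7, Rational(1, 2)))))), 12), 110) = Add(Mul(Add(Rational(-4, 9), Mul(Rational(-1, 9), Mul(Rational(-1, 2), I, Pow(7, Rational(1, 2))))), 12), 110) = Add(Mul(Add(Rational(-4, 9), Mul(Rational(1, 18), I, Pow(7, Rational(1, 2)))), 12), 110) = Add(Add(Rational(-16, 3), Mul(Rational(2, 3), I, Pow(7, Rational(1, 2)))), 110) = Add(Rational(314, 3), Mul(Rational(2, 3), I, Pow(7, Rational(1, 2))))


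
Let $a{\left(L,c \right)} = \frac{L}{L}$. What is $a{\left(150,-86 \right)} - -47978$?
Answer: $47979$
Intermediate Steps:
$a{\left(L,c \right)} = 1$
$a{\left(150,-86 \right)} - -47978 = 1 - -47978 = 1 + 47978 = 47979$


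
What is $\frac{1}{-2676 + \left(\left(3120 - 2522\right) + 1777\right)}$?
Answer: $- \frac{1}{301} \approx -0.0033223$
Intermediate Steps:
$\frac{1}{-2676 + \left(\left(3120 - 2522\right) + 1777\right)} = \frac{1}{-2676 + \left(598 + 1777\right)} = \frac{1}{-2676 + 2375} = \frac{1}{-301} = - \frac{1}{301}$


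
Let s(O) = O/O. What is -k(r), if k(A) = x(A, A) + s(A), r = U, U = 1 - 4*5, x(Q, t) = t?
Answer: 18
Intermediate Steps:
s(O) = 1
U = -19 (U = 1 - 20 = -19)
r = -19
k(A) = 1 + A (k(A) = A + 1 = 1 + A)
-k(r) = -(1 - 19) = -1*(-18) = 18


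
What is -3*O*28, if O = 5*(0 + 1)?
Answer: -420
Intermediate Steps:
O = 5 (O = 5*1 = 5)
-3*O*28 = -3*5*28 = -15*28 = -420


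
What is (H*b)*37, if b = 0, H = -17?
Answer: 0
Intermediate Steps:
(H*b)*37 = -17*0*37 = 0*37 = 0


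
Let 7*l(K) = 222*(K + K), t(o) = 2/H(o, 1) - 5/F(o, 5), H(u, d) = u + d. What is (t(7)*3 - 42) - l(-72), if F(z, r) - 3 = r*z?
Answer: 2407413/532 ≈ 4525.2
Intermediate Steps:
F(z, r) = 3 + r*z
H(u, d) = d + u
t(o) = -5/(3 + 5*o) + 2/(1 + o) (t(o) = 2/(1 + o) - 5/(3 + 5*o) = -5/(3 + 5*o) + 2/(1 + o))
l(K) = 444*K/7 (l(K) = (222*(K + K))/7 = (222*(2*K))/7 = (444*K)/7 = 444*K/7)
(t(7)*3 - 42) - l(-72) = (((1 + 5*7)/((1 + 7)*(3 + 5*7)))*3 - 42) - 444*(-72)/7 = (((1 + 35)/(8*(3 + 35)))*3 - 42) - 1*(-31968/7) = (((⅛)*36/38)*3 - 42) + 31968/7 = (((⅛)*(1/38)*36)*3 - 42) + 31968/7 = ((9/76)*3 - 42) + 31968/7 = (27/76 - 42) + 31968/7 = -3165/76 + 31968/7 = 2407413/532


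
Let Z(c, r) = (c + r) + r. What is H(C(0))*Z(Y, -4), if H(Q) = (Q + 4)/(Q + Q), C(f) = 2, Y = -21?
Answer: -87/2 ≈ -43.500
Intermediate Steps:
Z(c, r) = c + 2*r
H(Q) = (4 + Q)/(2*Q) (H(Q) = (4 + Q)/((2*Q)) = (4 + Q)*(1/(2*Q)) = (4 + Q)/(2*Q))
H(C(0))*Z(Y, -4) = ((½)*(4 + 2)/2)*(-21 + 2*(-4)) = ((½)*(½)*6)*(-21 - 8) = (3/2)*(-29) = -87/2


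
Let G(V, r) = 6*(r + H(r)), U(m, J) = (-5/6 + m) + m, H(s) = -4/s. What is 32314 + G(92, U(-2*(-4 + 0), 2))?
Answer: 2948711/91 ≈ 32403.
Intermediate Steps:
U(m, J) = -⅚ + 2*m (U(m, J) = (-5*⅙ + m) + m = (-⅚ + m) + m = -⅚ + 2*m)
G(V, r) = -24/r + 6*r (G(V, r) = 6*(r - 4/r) = -24/r + 6*r)
32314 + G(92, U(-2*(-4 + 0), 2)) = 32314 + (-24/(-⅚ + 2*(-2*(-4 + 0))) + 6*(-⅚ + 2*(-2*(-4 + 0)))) = 32314 + (-24/(-⅚ + 2*(-2*(-4))) + 6*(-⅚ + 2*(-2*(-4)))) = 32314 + (-24/(-⅚ + 2*8) + 6*(-⅚ + 2*8)) = 32314 + (-24/(-⅚ + 16) + 6*(-⅚ + 16)) = 32314 + (-24/91/6 + 6*(91/6)) = 32314 + (-24*6/91 + 91) = 32314 + (-144/91 + 91) = 32314 + 8137/91 = 2948711/91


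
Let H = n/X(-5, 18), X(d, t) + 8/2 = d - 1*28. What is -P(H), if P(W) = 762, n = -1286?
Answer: -762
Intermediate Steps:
X(d, t) = -32 + d (X(d, t) = -4 + (d - 1*28) = -4 + (d - 28) = -4 + (-28 + d) = -32 + d)
H = 1286/37 (H = -1286/(-32 - 5) = -1286/(-37) = -1286*(-1/37) = 1286/37 ≈ 34.757)
-P(H) = -1*762 = -762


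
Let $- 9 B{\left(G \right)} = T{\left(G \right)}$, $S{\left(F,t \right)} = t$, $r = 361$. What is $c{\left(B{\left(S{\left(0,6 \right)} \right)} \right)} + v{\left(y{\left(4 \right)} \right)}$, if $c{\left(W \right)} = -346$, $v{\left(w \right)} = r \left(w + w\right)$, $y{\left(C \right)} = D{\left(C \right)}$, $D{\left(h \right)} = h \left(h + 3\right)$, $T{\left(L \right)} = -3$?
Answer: $19870$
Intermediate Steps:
$D{\left(h \right)} = h \left(3 + h\right)$
$y{\left(C \right)} = C \left(3 + C\right)$
$B{\left(G \right)} = \frac{1}{3}$ ($B{\left(G \right)} = \left(- \frac{1}{9}\right) \left(-3\right) = \frac{1}{3}$)
$v{\left(w \right)} = 722 w$ ($v{\left(w \right)} = 361 \left(w + w\right) = 361 \cdot 2 w = 722 w$)
$c{\left(B{\left(S{\left(0,6 \right)} \right)} \right)} + v{\left(y{\left(4 \right)} \right)} = -346 + 722 \cdot 4 \left(3 + 4\right) = -346 + 722 \cdot 4 \cdot 7 = -346 + 722 \cdot 28 = -346 + 20216 = 19870$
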